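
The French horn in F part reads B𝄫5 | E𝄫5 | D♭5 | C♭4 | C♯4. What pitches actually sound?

Ebb5 Abb4 Gb4 Fb3 F#3

The French horn in F sounds a perfect fifth below written, so transpose each written note down a perfect fifth.
Bbb5 becomes Ebb5
Ebb5 becomes Abb4
Db5 becomes Gb4
Cb4 becomes Fb3
C#4 becomes F#3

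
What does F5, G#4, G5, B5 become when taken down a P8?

F5 becomes F4
G#4 becomes G#3
G5 becomes G4
B5 becomes B4

F4 G#3 G4 B4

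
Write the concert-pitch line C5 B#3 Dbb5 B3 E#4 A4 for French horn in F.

G5 F##4 Abb5 F#4 B#4 E5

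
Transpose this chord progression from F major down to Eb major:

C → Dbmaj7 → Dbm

F major down to Eb major is a major second; each chord root moves by that interval while the quality stays the same.
C: root C down a major second → Bb, giving Bb.
Dbmaj7: root Db down a major second → Cb, giving Cbmaj7.
Dbm: root Db down a major second → Cb, giving Cbm.

Bb Cbmaj7 Cbm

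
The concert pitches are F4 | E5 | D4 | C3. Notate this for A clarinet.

Ab4 G5 F4 Eb3

The A clarinet sounds a minor third below written, so the written part must be a minor third above concert — transpose each note up.
F4 → Ab4
E5 → G5
D4 → F4
C3 → Eb3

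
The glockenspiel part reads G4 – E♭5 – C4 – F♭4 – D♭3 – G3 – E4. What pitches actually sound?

The glockenspiel sounds a perfect fifteenth above written, so transpose each written note up a perfect fifteenth.
G4 gives G6
Eb5 gives Eb7
C4 gives C6
Fb4 gives Fb6
Db3 gives Db5
G3 gives G5
E4 gives E6

G6 Eb7 C6 Fb6 Db5 G5 E6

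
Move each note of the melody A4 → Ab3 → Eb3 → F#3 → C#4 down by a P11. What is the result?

E3 Eb2 Bb1 C#2 G#2

A4 -> E3
Ab3 -> Eb2
Eb3 -> Bb1
F#3 -> C#2
C#4 -> G#2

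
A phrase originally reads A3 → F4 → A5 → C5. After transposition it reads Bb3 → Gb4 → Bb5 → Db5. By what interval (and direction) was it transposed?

up a minor second

From A3 to Bb3 is 2 letter names — a second of some quality.
A3 to Bb3 is 1 semitone, which makes it a minor second; the second version is higher, so the direction is up.
Checking another pair — C5 → Db5 — gives the same interval.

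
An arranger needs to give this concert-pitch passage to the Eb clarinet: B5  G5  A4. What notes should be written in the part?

The Eb clarinet sounds a minor third above written, so the written part must be a minor third below concert — transpose each note down.
B5 → G#5
G5 → E5
A4 → F#4

G#5 E5 F#4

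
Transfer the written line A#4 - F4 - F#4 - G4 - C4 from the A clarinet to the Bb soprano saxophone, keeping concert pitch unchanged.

First find concert pitch: the A clarinet sounds a minor third below written, so A#4 F4 F#4 G4 C4 sounds F##4 D4 D#4 E4 A3.
Then write for Bb soprano saxophone: it sounds a major second below written, so the part must be a major second above concert.
F##4 → G##4
D4 → E4
D#4 → E#4
E4 → F#4
A3 → B3

G##4 E4 E#4 F#4 B3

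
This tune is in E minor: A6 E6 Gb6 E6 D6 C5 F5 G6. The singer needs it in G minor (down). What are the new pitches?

From E down to G is a major sixth; apply that to each pitch.
A6 → C6
E6 → G5
Gb6 → Bbb5
E6 → G5
D6 → F5
C5 → Eb4
F5 → Ab4
G6 → Bb5

C6 G5 Bbb5 G5 F5 Eb4 Ab4 Bb5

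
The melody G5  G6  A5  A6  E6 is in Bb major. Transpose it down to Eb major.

C5 C6 D5 D6 A5

Bb major to Eb major down is a perfect fifth, so every note moves down by that interval.
G5 gives C5
G6 gives C6
A5 gives D5
A6 gives D6
E6 gives A5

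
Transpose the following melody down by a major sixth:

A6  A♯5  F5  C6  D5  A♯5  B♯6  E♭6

C6 C#5 Ab4 Eb5 F4 C#5 D#6 Gb5

A6 -> C6
A#5 -> C#5
F5 -> Ab4
C6 -> Eb5
D5 -> F4
A#5 -> C#5
B#6 -> D#6
Eb6 -> Gb5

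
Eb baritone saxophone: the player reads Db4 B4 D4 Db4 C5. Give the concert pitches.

Written C4 on the Eb baritone saxophone sounds as Eb2, a major thirteenth lower; apply that shift to every note.
Db4 becomes Fb2
B4 becomes D3
D4 becomes F2
Db4 becomes Fb2
C5 becomes Eb3

Fb2 D3 F2 Fb2 Eb3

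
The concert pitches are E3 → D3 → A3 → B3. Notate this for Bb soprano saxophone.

F#3 E3 B3 C#4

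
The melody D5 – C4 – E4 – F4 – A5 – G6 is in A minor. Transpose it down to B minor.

From A down to B is a minor seventh; apply that to each pitch.
D5 → E4
C4 → D3
E4 → F#3
F4 → G3
A5 → B4
G6 → A5

E4 D3 F#3 G3 B4 A5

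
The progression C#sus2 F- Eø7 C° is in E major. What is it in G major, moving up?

E major up to G major is a minor third; each chord root moves by that interval while the quality stays the same.
C#sus2: root C# up a minor third → E, giving Esus2.
F-: root F up a minor third → Ab, giving Ab-.
Eø7: root E up a minor third → G, giving Gø7.
C°: root C up a minor third → Eb, giving Eb°.

Esus2 Ab- Gø7 Eb°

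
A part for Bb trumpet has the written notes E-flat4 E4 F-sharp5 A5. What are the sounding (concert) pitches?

Written C4 on the Bb trumpet sounds as Bb3, a major second lower; apply that shift to every note.
Eb4 → Db4
E4 → D4
F#5 → E5
A5 → G5

Db4 D4 E5 G5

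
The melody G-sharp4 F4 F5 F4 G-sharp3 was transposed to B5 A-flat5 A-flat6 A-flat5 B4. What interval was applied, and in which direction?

From G#4 to B5 is 10 letter names — a tenth of some quality.
G#4 to B5 is 15 semitones, which makes it a minor tenth; the second version is higher, so the direction is up.
Checking another pair — G#3 → B4 — gives the same interval.

up a minor tenth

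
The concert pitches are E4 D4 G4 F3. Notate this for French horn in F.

B4 A4 D5 C4

The French horn in F sounds a perfect fifth below written, so the written part must be a perfect fifth above concert — transpose each note up.
E4 → B4
D4 → A4
G4 → D5
F3 → C4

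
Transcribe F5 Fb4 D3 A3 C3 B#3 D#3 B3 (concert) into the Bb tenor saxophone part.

The Bb tenor saxophone sounds a major ninth below written, so the written part must be a major ninth above concert — transpose each note up.
F5 → G6
Fb4 → Gb5
D3 → E4
A3 → B4
C3 → D4
B#3 → C##5
D#3 → E#4
B3 → C#5

G6 Gb5 E4 B4 D4 C##5 E#4 C#5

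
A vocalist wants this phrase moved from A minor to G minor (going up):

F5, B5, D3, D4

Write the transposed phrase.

Eb6 A6 C4 C5

A minor to G minor up is a minor seventh, so every note moves up by that interval.
F5 → Eb6
B5 → A6
D3 → C4
D4 → C5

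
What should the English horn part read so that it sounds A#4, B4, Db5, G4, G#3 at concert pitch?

E#5 F#5 Ab5 D5 D#4

Written C4 sounds as F3 on the English horn, so concert pitches are written a perfect fifth up.
A#4 gives E#5
B4 gives F#5
Db5 gives Ab5
G4 gives D5
G#3 gives D#4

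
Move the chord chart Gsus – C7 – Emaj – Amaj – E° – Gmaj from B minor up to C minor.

Absus Db7 Fmaj Bbmaj F° Abmaj

B minor up to C minor is a minor second; each chord root moves by that interval while the quality stays the same.
Gsus: root G up a minor second → Ab, giving Absus.
C7: root C up a minor second → Db, giving Db7.
Emaj: root E up a minor second → F, giving Fmaj.
Amaj: root A up a minor second → Bb, giving Bbmaj.
E°: root E up a minor second → F, giving F°.
Gmaj: root G up a minor second → Ab, giving Abmaj.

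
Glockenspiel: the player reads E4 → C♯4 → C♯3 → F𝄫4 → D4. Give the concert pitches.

Written C4 on the glockenspiel sounds as C6, a perfect fifteenth higher; apply that shift to every note.
E4 -> E6
C#4 -> C#6
C#3 -> C#5
Fbb4 -> Fbb6
D4 -> D6

E6 C#6 C#5 Fbb6 D6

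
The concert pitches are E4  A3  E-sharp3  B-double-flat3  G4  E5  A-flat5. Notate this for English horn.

The English horn sounds a perfect fifth below written, so the written part must be a perfect fifth above concert — transpose each note up.
E4 becomes B4
A3 becomes E4
E#3 becomes B#3
Bbb3 becomes Fb4
G4 becomes D5
E5 becomes B5
Ab5 becomes Eb6

B4 E4 B#3 Fb4 D5 B5 Eb6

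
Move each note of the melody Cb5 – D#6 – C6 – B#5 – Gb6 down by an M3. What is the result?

Cb5: a third down reaches A, and 4 semitones makes it Abb4.
D#6: a third down reaches B, and 4 semitones makes it B5.
A major third down from C6 gives Ab5.
B#5 down a major third is G#5.
Gb6 down a major third is Ebb6.

Abb4 B5 Ab5 G#5 Ebb6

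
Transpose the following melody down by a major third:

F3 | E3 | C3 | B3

Db3 C3 Ab2 G3

F3: a third down reaches D, and 4 semitones makes it Db3.
A major third down from E3 gives C3.
A major third down from C3 gives Ab2.
B3 down a major third is G3.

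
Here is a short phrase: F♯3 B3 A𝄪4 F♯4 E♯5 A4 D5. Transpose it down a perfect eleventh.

C#2 F#2 E##3 C#3 B#3 E3 A3

F#3 gives C#2
B3 gives F#2
A##4 gives E##3
F#4 gives C#3
E#5 gives B#3
A4 gives E3
D5 gives A3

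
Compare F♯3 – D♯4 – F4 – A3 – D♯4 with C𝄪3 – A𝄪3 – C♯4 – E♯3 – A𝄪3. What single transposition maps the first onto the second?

From F#3 to C##3 is 4 letter names — a fourth of some quality.
C##3 to F#3 is 4 semitones, which makes it a diminished fourth; the second version is lower, so the direction is down.
Checking another pair — D#4 → A##3 — gives the same interval.

down a diminished fourth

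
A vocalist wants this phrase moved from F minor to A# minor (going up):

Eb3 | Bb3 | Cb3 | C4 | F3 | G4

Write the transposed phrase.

F minor to A# minor up is an augmented third, so every note moves up by that interval.
Eb3 to G#3
Bb3 to D#4
Cb3 to E3
C4 to E#4
F3 to A#3
G4 to B#4

G#3 D#4 E3 E#4 A#3 B#4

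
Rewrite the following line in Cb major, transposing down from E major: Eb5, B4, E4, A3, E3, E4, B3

E major to Cb major down is an augmented third, so every note moves down by that interval.
Eb5 -> Cbb5
B4 -> Gb4
E4 -> Cb4
A3 -> Fb3
E3 -> Cb3
E4 -> Cb4
B3 -> Gb3

Cbb5 Gb4 Cb4 Fb3 Cb3 Cb4 Gb3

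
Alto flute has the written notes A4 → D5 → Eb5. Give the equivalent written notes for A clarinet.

G4 C5 Db5

First find concert pitch: the alto flute sounds a perfect fourth below written, so A4 D5 Eb5 sounds E4 A4 Bb4.
Then write for A clarinet: it sounds a minor third below written, so the part must be a minor third above concert.
E4 → G4
A4 → C5
Bb4 → Db5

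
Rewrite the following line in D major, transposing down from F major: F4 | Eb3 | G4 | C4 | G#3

D4 C3 E4 A3 E#3

F major to D major down is a minor third, so every note moves down by that interval.
F4 to D4
Eb3 to C3
G4 to E4
C4 to A3
G#3 to E#3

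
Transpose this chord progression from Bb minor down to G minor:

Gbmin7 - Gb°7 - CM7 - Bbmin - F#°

Ebmin7 Eb°7 AM7 Gmin D#°

Bb minor down to G minor is a minor third; each chord root moves by that interval while the quality stays the same.
Gbmin7: root Gb down a minor third → Eb, giving Ebmin7.
Gb°7: root Gb down a minor third → Eb, giving Eb°7.
CM7: root C down a minor third → A, giving AM7.
Bbmin: root Bb down a minor third → G, giving Gmin.
F#°: root F# down a minor third → D#, giving D#°.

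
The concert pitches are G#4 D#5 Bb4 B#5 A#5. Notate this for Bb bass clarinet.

A#5 E#6 C6 C##7 B#6

Written C4 sounds as Bb2 on the Bb bass clarinet, so concert pitches are written a major ninth up.
G#4 gives A#5
D#5 gives E#6
Bb4 gives C6
B#5 gives C##7
A#5 gives B#6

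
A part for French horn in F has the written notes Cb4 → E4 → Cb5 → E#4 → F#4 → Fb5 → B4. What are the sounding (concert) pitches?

The French horn in F sounds a perfect fifth below written, so transpose each written note down a perfect fifth.
Cb4 becomes Fb3
E4 becomes A3
Cb5 becomes Fb4
E#4 becomes A#3
F#4 becomes B3
Fb5 becomes Bbb4
B4 becomes E4

Fb3 A3 Fb4 A#3 B3 Bbb4 E4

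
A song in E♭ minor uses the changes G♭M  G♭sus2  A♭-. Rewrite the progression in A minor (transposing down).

E♭ minor down to A minor is a diminished fifth; each chord root moves by that interval while the quality stays the same.
G♭M: root G♭ down a diminished fifth → C, giving CM.
G♭sus2: root G♭ down a diminished fifth → C, giving Csus2.
A♭-: root A♭ down a diminished fifth → D, giving D-.

CM Csus2 D-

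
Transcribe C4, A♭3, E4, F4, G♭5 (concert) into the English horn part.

G4 Eb4 B4 C5 Db6

Written C4 sounds as F3 on the English horn, so concert pitches are written a perfect fifth up.
C4 to G4
Ab3 to Eb4
E4 to B4
F4 to C5
Gb5 to Db6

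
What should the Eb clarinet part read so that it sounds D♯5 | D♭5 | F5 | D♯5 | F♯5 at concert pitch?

B#4 Bb4 D5 B#4 D#5

Written C4 sounds as Eb4 on the Eb clarinet, so concert pitches are written a minor third down.
D#5 gives B#4
Db5 gives Bb4
F5 gives D5
D#5 gives B#4
F#5 gives D#5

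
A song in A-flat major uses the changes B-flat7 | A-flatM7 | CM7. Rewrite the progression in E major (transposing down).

F#7 EM7 G#M7

A-flat major down to E major is a diminished fourth; each chord root moves by that interval while the quality stays the same.
B-flat7: root B-flat down a diminished fourth → F#, giving F#7.
A-flatM7: root A-flat down a diminished fourth → E, giving EM7.
CM7: root C down a diminished fourth → G#, giving G#M7.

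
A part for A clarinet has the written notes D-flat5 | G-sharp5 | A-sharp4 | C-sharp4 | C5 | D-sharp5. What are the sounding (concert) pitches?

Bb4 E#5 F##4 A#3 A4 B#4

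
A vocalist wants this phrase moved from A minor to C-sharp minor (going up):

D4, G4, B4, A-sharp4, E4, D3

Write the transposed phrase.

From A up to C-sharp is a major third; apply that to each pitch.
D4 -> F#4
G4 -> B4
B4 -> D#5
A#4 -> C##5
E4 -> G#4
D3 -> F#3

F#4 B4 D#5 C##5 G#4 F#3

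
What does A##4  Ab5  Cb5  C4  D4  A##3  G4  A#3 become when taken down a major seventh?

A##4 down a major seventh is B#3.
Ab5: a seventh down reaches B, and 11 semitones makes it Bbb4.
Cb5 down a major seventh is Dbb4.
A major seventh down from C4 gives Db3.
D4: a seventh down reaches E, and 11 semitones makes it Eb3.
A major seventh down from A##3 gives B#2.
G4: a seventh down reaches A, and 11 semitones makes it Ab3.
A#3: a seventh down reaches B, and 11 semitones makes it B2.

B#3 Bbb4 Dbb4 Db3 Eb3 B#2 Ab3 B2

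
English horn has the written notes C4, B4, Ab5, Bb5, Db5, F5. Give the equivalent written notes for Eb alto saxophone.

D4 C#5 Bb5 C6 Eb5 G5

First find concert pitch: the English horn sounds a perfect fifth below written, so C4 B4 Ab5 Bb5 Db5 F5 sounds F3 E4 Db5 Eb5 Gb4 Bb4.
Then write for Eb alto saxophone: it sounds a major sixth below written, so the part must be a major sixth above concert.
F3 → D4
E4 → C#5
Db5 → Bb5
Eb5 → C6
Gb4 → Eb5
Bb4 → G5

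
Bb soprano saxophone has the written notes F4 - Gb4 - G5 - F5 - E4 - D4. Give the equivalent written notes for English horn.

Bb4 Cb5 C6 Bb5 A4 G4

First find concert pitch: the Bb soprano saxophone sounds a major second below written, so F4 Gb4 G5 F5 E4 D4 sounds Eb4 Fb4 F5 Eb5 D4 C4.
Then write for English horn: it sounds a perfect fifth below written, so the part must be a perfect fifth above concert.
Eb4 → Bb4
Fb4 → Cb5
F5 → C6
Eb5 → Bb5
D4 → A4
C4 → G4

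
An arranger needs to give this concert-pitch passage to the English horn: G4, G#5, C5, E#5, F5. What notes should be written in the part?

D5 D#6 G5 B#5 C6

Written C4 sounds as F3 on the English horn, so concert pitches are written a perfect fifth up.
G4 to D5
G#5 to D#6
C5 to G5
E#5 to B#5
F5 to C6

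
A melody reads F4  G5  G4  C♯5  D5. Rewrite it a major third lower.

Db4 Eb5 Eb4 A4 Bb4

A major third down from F4 gives Db4.
A major third down from G5 gives Eb5.
G4: a third down reaches E, and 4 semitones makes it Eb4.
C#5: a third down reaches A, and 4 semitones makes it A4.
D5 down a major third is Bb4.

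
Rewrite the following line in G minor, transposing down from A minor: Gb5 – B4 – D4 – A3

A minor to G minor down is a major second, so every note moves down by that interval.
Gb5 → Fb5
B4 → A4
D4 → C4
A3 → G3

Fb5 A4 C4 G3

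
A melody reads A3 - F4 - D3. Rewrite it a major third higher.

A3 → C#4
F4 → A4
D3 → F#3

C#4 A4 F#3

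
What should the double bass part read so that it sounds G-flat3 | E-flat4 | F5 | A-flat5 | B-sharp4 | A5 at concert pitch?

Gb4 Eb5 F6 Ab6 B#5 A6

The double bass sounds a perfect octave below written, so the written part must be a perfect octave above concert — transpose each note up.
Gb3 to Gb4
Eb4 to Eb5
F5 to F6
Ab5 to Ab6
B#4 to B#5
A5 to A6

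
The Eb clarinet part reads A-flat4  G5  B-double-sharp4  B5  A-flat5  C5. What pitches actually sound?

Cb5 Bb5 D##5 D6 Cb6 Eb5

The Eb clarinet sounds a minor third above written, so transpose each written note up a minor third.
Ab4 → Cb5
G5 → Bb5
B##4 → D##5
B5 → D6
Ab5 → Cb6
C5 → Eb5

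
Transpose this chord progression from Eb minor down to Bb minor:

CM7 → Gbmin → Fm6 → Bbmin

Eb minor down to Bb minor is a perfect fourth; each chord root moves by that interval while the quality stays the same.
CM7: root C down a perfect fourth → G, giving GM7.
Gbmin: root Gb down a perfect fourth → Db, giving Dbmin.
Fm6: root F down a perfect fourth → C, giving Cm6.
Bbmin: root Bb down a perfect fourth → F, giving Fmin.

GM7 Dbmin Cm6 Fmin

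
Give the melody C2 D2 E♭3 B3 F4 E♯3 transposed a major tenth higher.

C2 becomes E3
D2 becomes F#3
Eb3 becomes G4
B3 becomes D#5
F4 becomes A5
E#3 becomes G##4

E3 F#3 G4 D#5 A5 G##4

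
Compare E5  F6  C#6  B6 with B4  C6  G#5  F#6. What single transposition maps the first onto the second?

down a perfect fourth

Take the first pair: E5 → B4. E to B spans 4 letter names, so the interval is some kind of fourth.
B4 to E5 is 5 semitones, which makes it a perfect fourth; the second version is lower, so the direction is down.
Checking another pair — B6 → F#6 — gives the same interval.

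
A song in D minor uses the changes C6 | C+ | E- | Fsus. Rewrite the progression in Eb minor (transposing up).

Db6 Db+ F- Gbsus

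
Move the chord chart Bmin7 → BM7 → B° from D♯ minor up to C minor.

Abmin7 AbM7 Ab°

D♯ minor up to C minor is a diminished seventh; each chord root moves by that interval while the quality stays the same.
Bmin7: root B up a diminished seventh → Ab, giving Abmin7.
BM7: root B up a diminished seventh → Ab, giving AbM7.
B°: root B up a diminished seventh → Ab, giving Ab°.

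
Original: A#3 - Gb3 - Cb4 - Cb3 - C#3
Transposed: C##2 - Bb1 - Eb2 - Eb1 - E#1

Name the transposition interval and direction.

down a minor thirteenth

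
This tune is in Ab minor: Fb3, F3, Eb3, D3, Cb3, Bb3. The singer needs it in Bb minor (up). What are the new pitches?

Gb3 G3 F3 E3 Db3 C4

From Ab up to Bb is a major second; apply that to each pitch.
Fb3 → Gb3
F3 → G3
Eb3 → F3
D3 → E3
Cb3 → Db3
Bb3 → C4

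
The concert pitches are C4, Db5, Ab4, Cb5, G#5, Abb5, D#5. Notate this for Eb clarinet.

A3 Bb4 F4 Ab4 E#5 Fb5 B#4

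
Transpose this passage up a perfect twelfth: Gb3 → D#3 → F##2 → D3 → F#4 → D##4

A perfect twelfth up from Gb3 gives Db5.
D#3: a twelfth up reaches A, and 19 semitones makes it A#4.
F##2: a twelfth up reaches C, and 19 semitones makes it C##4.
D3 up a perfect twelfth is A4.
F#4 up a perfect twelfth is C#6.
D##4: a twelfth up reaches A, and 19 semitones makes it A##5.

Db5 A#4 C##4 A4 C#6 A##5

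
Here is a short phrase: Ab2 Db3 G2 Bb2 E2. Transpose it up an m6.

Ab2 becomes Fb3
Db3 becomes Bbb3
G2 becomes Eb3
Bb2 becomes Gb3
E2 becomes C3

Fb3 Bbb3 Eb3 Gb3 C3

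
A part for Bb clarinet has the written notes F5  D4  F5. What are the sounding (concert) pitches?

The Bb clarinet sounds a major second below written, so transpose each written note down a major second.
F5 -> Eb5
D4 -> C4
F5 -> Eb5

Eb5 C4 Eb5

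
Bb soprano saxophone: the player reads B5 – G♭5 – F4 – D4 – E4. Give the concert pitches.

The Bb soprano saxophone sounds a major second below written, so transpose each written note down a major second.
B5 -> A5
Gb5 -> Fb5
F4 -> Eb4
D4 -> C4
E4 -> D4

A5 Fb5 Eb4 C4 D4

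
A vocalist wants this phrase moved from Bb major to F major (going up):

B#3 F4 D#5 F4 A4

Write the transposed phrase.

F##4 C5 A#5 C5 E5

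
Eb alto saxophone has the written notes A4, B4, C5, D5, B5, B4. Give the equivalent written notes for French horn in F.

First find concert pitch: the Eb alto saxophone sounds a major sixth below written, so A4 B4 C5 D5 B5 B4 sounds C4 D4 Eb4 F4 D5 D4.
Then write for French horn in F: it sounds a perfect fifth below written, so the part must be a perfect fifth above concert.
C4 → G4
D4 → A4
Eb4 → Bb4
F4 → C5
D5 → A5
D4 → A4

G4 A4 Bb4 C5 A5 A4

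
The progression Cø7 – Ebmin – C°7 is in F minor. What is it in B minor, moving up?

F minor up to B minor is an augmented fourth; each chord root moves by that interval while the quality stays the same.
Cø7: root C up an augmented fourth → F#, giving F#ø7.
Ebmin: root Eb up an augmented fourth → A, giving Amin.
C°7: root C up an augmented fourth → F#, giving F#°7.

F#ø7 Amin F#°7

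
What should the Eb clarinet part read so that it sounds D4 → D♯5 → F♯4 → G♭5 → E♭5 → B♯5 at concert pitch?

B3 B#4 D#4 Eb5 C5 G##5

Written C4 sounds as Eb4 on the Eb clarinet, so concert pitches are written a minor third down.
D4 -> B3
D#5 -> B#4
F#4 -> D#4
Gb5 -> Eb5
Eb5 -> C5
B#5 -> G##5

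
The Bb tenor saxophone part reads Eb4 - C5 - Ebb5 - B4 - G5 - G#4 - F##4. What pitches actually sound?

Db3 Bb3 Dbb4 A3 F4 F#3 E#3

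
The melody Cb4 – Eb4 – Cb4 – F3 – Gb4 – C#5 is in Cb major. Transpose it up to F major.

From Cb up to F is an augmented fourth; apply that to each pitch.
Cb4 gives F4
Eb4 gives A4
Cb4 gives F4
F3 gives B3
Gb4 gives C5
C#5 gives F##5

F4 A4 F4 B3 C5 F##5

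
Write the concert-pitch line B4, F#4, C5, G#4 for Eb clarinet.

G#4 D#4 A4 E#4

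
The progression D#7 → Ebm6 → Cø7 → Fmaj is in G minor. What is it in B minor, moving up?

G minor up to B minor is a major third; each chord root moves by that interval while the quality stays the same.
D#7: root D# up a major third → F##, giving F##7.
Ebm6: root Eb up a major third → G, giving Gm6.
Cø7: root C up a major third → E, giving Eø7.
Fmaj: root F up a major third → A, giving Amaj.

F##7 Gm6 Eø7 Amaj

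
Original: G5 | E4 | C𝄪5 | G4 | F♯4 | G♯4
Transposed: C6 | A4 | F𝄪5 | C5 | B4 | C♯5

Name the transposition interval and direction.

up a perfect fourth

Take the first pair: G5 → C6. G to C spans 4 letter names, so the interval is some kind of fourth.
G5 to C6 is 5 semitones, which makes it a perfect fourth; the second version is higher, so the direction is up.
Checking another pair — G#4 → C#5 — gives the same interval.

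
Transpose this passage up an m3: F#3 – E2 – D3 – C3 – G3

F#3 -> A3
E2 -> G2
D3 -> F3
C3 -> Eb3
G3 -> Bb3

A3 G2 F3 Eb3 Bb3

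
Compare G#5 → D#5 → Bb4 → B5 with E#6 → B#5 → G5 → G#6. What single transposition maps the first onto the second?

From G#5 to E#6 is 6 letter names — a sixth of some quality.
G#5 to E#6 is 9 semitones, which makes it a major sixth; the second version is higher, so the direction is up.
Checking another pair — B5 → G#6 — gives the same interval.

up a major sixth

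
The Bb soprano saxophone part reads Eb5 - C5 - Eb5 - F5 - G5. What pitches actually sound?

The Bb soprano saxophone sounds a major second below written, so transpose each written note down a major second.
Eb5 -> Db5
C5 -> Bb4
Eb5 -> Db5
F5 -> Eb5
G5 -> F5

Db5 Bb4 Db5 Eb5 F5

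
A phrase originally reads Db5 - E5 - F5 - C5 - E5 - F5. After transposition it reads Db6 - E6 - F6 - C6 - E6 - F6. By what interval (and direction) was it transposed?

From Db5 to Db6 is 8 letter names — an octave of some quality.
Db5 to Db6 is 12 semitones, which makes it a perfect octave; the second version is higher, so the direction is up.
Checking another pair — F5 → F6 — gives the same interval.

up a perfect octave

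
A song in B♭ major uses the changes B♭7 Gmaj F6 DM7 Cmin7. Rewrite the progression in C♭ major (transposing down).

B♭ major down to C♭ major is a major seventh; each chord root moves by that interval while the quality stays the same.
B♭7: root B♭ down a major seventh → Cb, giving Cb7.
Gmaj: root G down a major seventh → Ab, giving Abmaj.
F6: root F down a major seventh → Gb, giving Gb6.
DM7: root D down a major seventh → Eb, giving EbM7.
Cmin7: root C down a major seventh → Db, giving Dbmin7.

Cb7 Abmaj Gb6 EbM7 Dbmin7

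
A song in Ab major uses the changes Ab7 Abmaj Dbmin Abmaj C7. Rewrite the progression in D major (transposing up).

Ab major up to D major is an augmented fourth; each chord root moves by that interval while the quality stays the same.
Ab7: root Ab up an augmented fourth → D, giving D7.
Abmaj: root Ab up an augmented fourth → D, giving Dmaj.
Dbmin: root Db up an augmented fourth → G, giving Gmin.
Abmaj: root Ab up an augmented fourth → D, giving Dmaj.
C7: root C up an augmented fourth → F#, giving F#7.

D7 Dmaj Gmin Dmaj F#7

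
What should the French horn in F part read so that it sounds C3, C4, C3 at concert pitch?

G3 G4 G3

Written C4 sounds as F3 on the French horn in F, so concert pitches are written a perfect fifth up.
C3 gives G3
C4 gives G4
C3 gives G3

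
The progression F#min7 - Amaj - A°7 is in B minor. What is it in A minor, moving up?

Emin7 Gmaj G°7

B minor up to A minor is a minor seventh; each chord root moves by that interval while the quality stays the same.
F#min7: root F# up a minor seventh → E, giving Emin7.
Amaj: root A up a minor seventh → G, giving Gmaj.
A°7: root A up a minor seventh → G, giving G°7.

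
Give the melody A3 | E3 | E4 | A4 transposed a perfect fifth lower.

A3 becomes D3
E3 becomes A2
E4 becomes A3
A4 becomes D4

D3 A2 A3 D4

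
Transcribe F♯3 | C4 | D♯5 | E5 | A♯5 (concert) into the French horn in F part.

C#4 G4 A#5 B5 E#6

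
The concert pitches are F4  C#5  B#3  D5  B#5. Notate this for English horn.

C5 G#5 F##4 A5 F##6

The English horn sounds a perfect fifth below written, so the written part must be a perfect fifth above concert — transpose each note up.
F4 gives C5
C#5 gives G#5
B#3 gives F##4
D5 gives A5
B#5 gives F##6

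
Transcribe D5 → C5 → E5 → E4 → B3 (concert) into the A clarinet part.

F5 Eb5 G5 G4 D4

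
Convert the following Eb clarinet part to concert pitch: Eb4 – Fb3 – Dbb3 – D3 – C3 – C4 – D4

The Eb clarinet sounds a minor third above written, so transpose each written note up a minor third.
Eb4 → Gb4
Fb3 → Abb3
Dbb3 → Fbb3
D3 → F3
C3 → Eb3
C4 → Eb4
D4 → F4

Gb4 Abb3 Fbb3 F3 Eb3 Eb4 F4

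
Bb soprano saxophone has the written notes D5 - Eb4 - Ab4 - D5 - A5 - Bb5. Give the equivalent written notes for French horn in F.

G5 Ab4 Db5 G5 D6 Eb6

First find concert pitch: the Bb soprano saxophone sounds a major second below written, so D5 Eb4 Ab4 D5 A5 Bb5 sounds C5 Db4 Gb4 C5 G5 Ab5.
Then write for French horn in F: it sounds a perfect fifth below written, so the part must be a perfect fifth above concert.
C5 → G5
Db4 → Ab4
Gb4 → Db5
C5 → G5
G5 → D6
Ab5 → Eb6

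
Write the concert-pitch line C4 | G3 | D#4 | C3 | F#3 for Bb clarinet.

D4 A3 E#4 D3 G#3

Written C4 sounds as Bb3 on the Bb clarinet, so concert pitches are written a major second up.
C4 gives D4
G3 gives A3
D#4 gives E#4
C3 gives D3
F#3 gives G#3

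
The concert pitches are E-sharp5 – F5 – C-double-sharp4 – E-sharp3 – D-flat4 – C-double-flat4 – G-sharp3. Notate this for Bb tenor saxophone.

Written C4 sounds as Bb2 on the Bb tenor saxophone, so concert pitches are written a major ninth up.
E#5 -> F##6
F5 -> G6
C##4 -> D##5
E#3 -> F##4
Db4 -> Eb5
Cbb4 -> Dbb5
G#3 -> A#4

F##6 G6 D##5 F##4 Eb5 Dbb5 A#4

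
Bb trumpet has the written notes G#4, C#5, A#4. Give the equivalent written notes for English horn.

C#5 F#5 D#5

First find concert pitch: the Bb trumpet sounds a major second below written, so G#4 C#5 A#4 sounds F#4 B4 G#4.
Then write for English horn: it sounds a perfect fifth below written, so the part must be a perfect fifth above concert.
F#4 → C#5
B4 → F#5
G#4 → D#5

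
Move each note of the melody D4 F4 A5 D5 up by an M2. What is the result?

E4 G4 B5 E5

D4 gives E4
F4 gives G4
A5 gives B5
D5 gives E5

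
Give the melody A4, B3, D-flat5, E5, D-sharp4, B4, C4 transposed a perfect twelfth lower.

A4 down a perfect twelfth is D3.
B3: a twelfth down reaches E, and 19 semitones makes it E2.
Db5 down a perfect twelfth is Gb3.
E5 down a perfect twelfth is A3.
D#4: a twelfth down reaches G, and 19 semitones makes it G#2.
A perfect twelfth down from B4 gives E3.
A perfect twelfth down from C4 gives F2.

D3 E2 Gb3 A3 G#2 E3 F2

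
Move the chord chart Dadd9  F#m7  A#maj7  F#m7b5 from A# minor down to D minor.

A# minor down to D minor is an augmented fifth; each chord root moves by that interval while the quality stays the same.
Dadd9: root D down an augmented fifth → Gb, giving Gbadd9.
F#m7: root F# down an augmented fifth → Bb, giving Bbm7.
A#maj7: root A# down an augmented fifth → D, giving Dmaj7.
F#m7b5: root F# down an augmented fifth → Bb, giving Bbm7b5.

Gbadd9 Bbm7 Dmaj7 Bbm7b5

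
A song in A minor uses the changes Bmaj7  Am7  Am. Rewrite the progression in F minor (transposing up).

A minor up to F minor is a minor sixth; each chord root moves by that interval while the quality stays the same.
Bmaj7: root B up a minor sixth → G, giving Gmaj7.
Am7: root A up a minor sixth → F, giving Fm7.
Am: root A up a minor sixth → F, giving Fm.

Gmaj7 Fm7 Fm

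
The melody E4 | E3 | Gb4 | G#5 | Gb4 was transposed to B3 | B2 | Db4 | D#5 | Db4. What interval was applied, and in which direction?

down a perfect fourth

From E4 to B3 is 4 letter names — a fourth of some quality.
B3 to E4 is 5 semitones, which makes it a perfect fourth; the second version is lower, so the direction is down.
Checking another pair — Gb4 → Db4 — gives the same interval.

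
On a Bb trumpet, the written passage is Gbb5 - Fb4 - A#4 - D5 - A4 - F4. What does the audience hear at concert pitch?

The Bb trumpet sounds a major second below written, so transpose each written note down a major second.
Gbb5 → Fbb5
Fb4 → Ebb4
A#4 → G#4
D5 → C5
A4 → G4
F4 → Eb4

Fbb5 Ebb4 G#4 C5 G4 Eb4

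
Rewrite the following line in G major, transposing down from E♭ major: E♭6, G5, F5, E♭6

G5 B4 A4 G5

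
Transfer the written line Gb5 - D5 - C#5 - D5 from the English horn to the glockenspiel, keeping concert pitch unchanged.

Cb3 G2 F#2 G2

First find concert pitch: the English horn sounds a perfect fifth below written, so Gb5 D5 C#5 D5 sounds Cb5 G4 F#4 G4.
Then write for glockenspiel: it sounds a perfect fifteenth above written, so the part must be a perfect fifteenth below concert.
Cb5 → Cb3
G4 → G2
F#4 → F#2
G4 → G2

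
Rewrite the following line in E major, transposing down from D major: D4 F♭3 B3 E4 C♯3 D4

D major to E major down is a minor seventh, so every note moves down by that interval.
D4 -> E3
Fb3 -> Gb2
B3 -> C#3
E4 -> F#3
C#3 -> D#2
D4 -> E3

E3 Gb2 C#3 F#3 D#2 E3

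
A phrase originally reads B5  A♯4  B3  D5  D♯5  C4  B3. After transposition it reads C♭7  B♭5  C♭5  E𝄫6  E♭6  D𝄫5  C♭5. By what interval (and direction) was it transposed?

up a diminished ninth

From B5 to Cb7 is 9 letter names — a ninth of some quality.
B5 to Cb7 is 12 semitones, which makes it a diminished ninth; the second version is higher, so the direction is up.
Checking another pair — B3 → Cb5 — gives the same interval.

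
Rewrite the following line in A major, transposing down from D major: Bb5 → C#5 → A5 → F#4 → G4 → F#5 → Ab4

F5 G#4 E5 C#4 D4 C#5 Eb4

From D down to A is a perfect fourth; apply that to each pitch.
Bb5 to F5
C#5 to G#4
A5 to E5
F#4 to C#4
G4 to D4
F#5 to C#5
Ab4 to Eb4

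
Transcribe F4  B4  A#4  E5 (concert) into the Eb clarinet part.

Written C4 sounds as Eb4 on the Eb clarinet, so concert pitches are written a minor third down.
F4 gives D4
B4 gives G#4
A#4 gives F##4
E5 gives C#5

D4 G#4 F##4 C#5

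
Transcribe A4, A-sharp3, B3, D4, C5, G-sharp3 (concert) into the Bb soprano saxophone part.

B4 B#3 C#4 E4 D5 A#3

Written C4 sounds as Bb3 on the Bb soprano saxophone, so concert pitches are written a major second up.
A4 → B4
A#3 → B#3
B3 → C#4
D4 → E4
C5 → D5
G#3 → A#3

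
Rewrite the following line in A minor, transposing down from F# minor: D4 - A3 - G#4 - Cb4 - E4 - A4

From F# down to A is a major sixth; apply that to each pitch.
D4 becomes F3
A3 becomes C3
G#4 becomes B3
Cb4 becomes Ebb3
E4 becomes G3
A4 becomes C4

F3 C3 B3 Ebb3 G3 C4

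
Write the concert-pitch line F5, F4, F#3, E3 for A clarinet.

Written C4 sounds as A3 on the A clarinet, so concert pitches are written a minor third up.
F5 gives Ab5
F4 gives Ab4
F#3 gives A3
E3 gives G3

Ab5 Ab4 A3 G3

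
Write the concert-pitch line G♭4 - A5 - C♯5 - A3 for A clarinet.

Written C4 sounds as A3 on the A clarinet, so concert pitches are written a minor third up.
Gb4 gives Bbb4
A5 gives C6
C#5 gives E5
A3 gives C4

Bbb4 C6 E5 C4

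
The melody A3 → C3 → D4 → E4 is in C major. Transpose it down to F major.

D3 F2 G3 A3

From C down to F is a perfect fifth; apply that to each pitch.
A3 to D3
C3 to F2
D4 to G3
E4 to A3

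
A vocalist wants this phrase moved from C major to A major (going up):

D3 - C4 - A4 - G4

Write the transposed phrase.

C major to A major up is a major sixth, so every note moves up by that interval.
D3 becomes B3
C4 becomes A4
A4 becomes F#5
G4 becomes E5

B3 A4 F#5 E5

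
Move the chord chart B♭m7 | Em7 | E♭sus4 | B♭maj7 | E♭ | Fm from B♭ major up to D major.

Dm7 G#m7 Gsus4 Dmaj7 G Am

B♭ major up to D major is a major third; each chord root moves by that interval while the quality stays the same.
B♭m7: root B♭ up a major third → D, giving Dm7.
Em7: root E up a major third → G#, giving G#m7.
E♭sus4: root E♭ up a major third → G, giving Gsus4.
B♭maj7: root B♭ up a major third → D, giving Dmaj7.
E♭: root E♭ up a major third → G, giving G.
Fm: root F up a major third → A, giving Am.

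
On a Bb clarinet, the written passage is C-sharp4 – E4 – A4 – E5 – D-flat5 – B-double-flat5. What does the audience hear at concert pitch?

The Bb clarinet sounds a major second below written, so transpose each written note down a major second.
C#4 → B3
E4 → D4
A4 → G4
E5 → D5
Db5 → Cb5
Bbb5 → Abb5

B3 D4 G4 D5 Cb5 Abb5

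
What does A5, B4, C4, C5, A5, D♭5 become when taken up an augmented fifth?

E#6 F##5 G#4 G#5 E#6 A5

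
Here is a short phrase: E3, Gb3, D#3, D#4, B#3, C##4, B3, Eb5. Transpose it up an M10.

G#4 Bb4 F##4 F##5 D##5 E##5 D#5 G6

E3 becomes G#4
Gb3 becomes Bb4
D#3 becomes F##4
D#4 becomes F##5
B#3 becomes D##5
C##4 becomes E##5
B3 becomes D#5
Eb5 becomes G6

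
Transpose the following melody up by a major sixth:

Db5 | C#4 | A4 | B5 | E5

Bb5 A#4 F#5 G#6 C#6

A major sixth up from Db5 gives Bb5.
C#4 up a major sixth is A#4.
A major sixth up from A4 gives F#5.
B5 up a major sixth is G#6.
E5 up a major sixth is C#6.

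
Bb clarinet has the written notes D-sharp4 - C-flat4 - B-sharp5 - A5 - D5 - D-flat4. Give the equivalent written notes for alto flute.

F#4 Ebb4 D#6 C6 F5 Fb4

First find concert pitch: the Bb clarinet sounds a major second below written, so D-sharp4 C-flat4 B-sharp5 A5 D5 D-flat4 sounds C#4 Bbb3 A#5 G5 C5 Cb4.
Then write for alto flute: it sounds a perfect fourth below written, so the part must be a perfect fourth above concert.
C#4 → F#4
Bbb3 → Ebb4
A#5 → D#6
G5 → C6
C5 → F5
Cb4 → Fb4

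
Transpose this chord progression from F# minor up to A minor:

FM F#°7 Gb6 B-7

AbM A°7 Bbb6 D-7

F# minor up to A minor is a minor third; each chord root moves by that interval while the quality stays the same.
FM: root F up a minor third → Ab, giving AbM.
F#°7: root F# up a minor third → A, giving A°7.
Gb6: root Gb up a minor third → Bbb, giving Bbb6.
B-7: root B up a minor third → D, giving D-7.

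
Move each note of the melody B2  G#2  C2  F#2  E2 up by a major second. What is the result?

B2 gives C#3
G#2 gives A#2
C2 gives D2
F#2 gives G#2
E2 gives F#2

C#3 A#2 D2 G#2 F#2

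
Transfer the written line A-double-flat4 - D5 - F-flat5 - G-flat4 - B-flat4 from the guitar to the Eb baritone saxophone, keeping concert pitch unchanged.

Fb5 B5 Db6 Eb5 G5

First find concert pitch: the guitar sounds a perfect octave below written, so A-double-flat4 D5 F-flat5 G-flat4 B-flat4 sounds Abb3 D4 Fb4 Gb3 Bb3.
Then write for Eb baritone saxophone: it sounds a major thirteenth below written, so the part must be a major thirteenth above concert.
Abb3 → Fb5
D4 → B5
Fb4 → Db6
Gb3 → Eb5
Bb3 → G5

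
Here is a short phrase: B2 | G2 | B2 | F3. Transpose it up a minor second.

C3 Ab2 C3 Gb3

B2 → C3
G2 → Ab2
B2 → C3
F3 → Gb3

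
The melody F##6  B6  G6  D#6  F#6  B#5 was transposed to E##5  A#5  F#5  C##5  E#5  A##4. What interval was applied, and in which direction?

down a minor ninth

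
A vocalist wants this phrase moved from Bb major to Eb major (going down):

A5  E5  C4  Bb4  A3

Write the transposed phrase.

D5 A4 F3 Eb4 D3

Bb major to Eb major down is a perfect fifth, so every note moves down by that interval.
A5 becomes D5
E5 becomes A4
C4 becomes F3
Bb4 becomes Eb4
A3 becomes D3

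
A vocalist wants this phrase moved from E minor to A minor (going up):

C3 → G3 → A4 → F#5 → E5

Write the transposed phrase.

F3 C4 D5 B5 A5

E minor to A minor up is a perfect fourth, so every note moves up by that interval.
C3 to F3
G3 to C4
A4 to D5
F#5 to B5
E5 to A5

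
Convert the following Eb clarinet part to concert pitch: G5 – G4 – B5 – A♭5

Bb5 Bb4 D6 Cb6

The Eb clarinet sounds a minor third above written, so transpose each written note up a minor third.
G5 gives Bb5
G4 gives Bb4
B5 gives D6
Ab5 gives Cb6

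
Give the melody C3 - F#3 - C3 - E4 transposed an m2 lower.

A minor second down from C3 gives B2.
F#3: a second down reaches E, and 1 semitone makes it E#3.
A minor second down from C3 gives B2.
E4: a second down reaches D, and 1 semitone makes it D#4.

B2 E#3 B2 D#4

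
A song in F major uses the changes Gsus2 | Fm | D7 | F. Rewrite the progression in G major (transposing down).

F major down to G major is a minor seventh; each chord root moves by that interval while the quality stays the same.
Gsus2: root G down a minor seventh → A, giving Asus2.
Fm: root F down a minor seventh → G, giving Gm.
D7: root D down a minor seventh → E, giving E7.
F: root F down a minor seventh → G, giving G.

Asus2 Gm E7 G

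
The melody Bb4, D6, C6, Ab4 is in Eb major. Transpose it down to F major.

C4 E5 D5 Bb3

Eb major to F major down is a minor seventh, so every note moves down by that interval.
Bb4 to C4
D6 to E5
C6 to D5
Ab4 to Bb3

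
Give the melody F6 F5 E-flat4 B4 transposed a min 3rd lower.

D6 D5 C4 G#4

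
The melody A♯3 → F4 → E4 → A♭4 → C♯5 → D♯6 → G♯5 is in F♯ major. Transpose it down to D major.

F#3 Db4 C4 Fb4 A4 B5 E5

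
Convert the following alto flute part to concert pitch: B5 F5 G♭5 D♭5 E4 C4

F#5 C5 Db5 Ab4 B3 G3

Written C4 on the alto flute sounds as G3, a perfect fourth lower; apply that shift to every note.
B5 to F#5
F5 to C5
Gb5 to Db5
Db5 to Ab4
E4 to B3
C4 to G3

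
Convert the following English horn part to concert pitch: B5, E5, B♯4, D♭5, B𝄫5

E5 A4 E#4 Gb4 Ebb5

Written C4 on the English horn sounds as F3, a perfect fifth lower; apply that shift to every note.
B5 -> E5
E5 -> A4
B#4 -> E#4
Db5 -> Gb4
Bbb5 -> Ebb5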